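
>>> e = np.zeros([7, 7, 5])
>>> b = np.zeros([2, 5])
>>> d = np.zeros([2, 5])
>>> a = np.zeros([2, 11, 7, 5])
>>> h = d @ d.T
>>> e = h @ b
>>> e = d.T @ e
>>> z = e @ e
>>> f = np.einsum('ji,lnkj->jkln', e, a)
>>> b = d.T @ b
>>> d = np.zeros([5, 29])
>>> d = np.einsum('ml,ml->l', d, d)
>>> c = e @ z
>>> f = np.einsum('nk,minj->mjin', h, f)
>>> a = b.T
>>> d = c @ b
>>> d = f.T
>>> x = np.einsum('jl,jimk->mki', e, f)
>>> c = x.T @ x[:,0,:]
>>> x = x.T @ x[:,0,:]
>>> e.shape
(5, 5)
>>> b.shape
(5, 5)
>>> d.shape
(2, 7, 11, 5)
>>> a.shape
(5, 5)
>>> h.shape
(2, 2)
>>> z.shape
(5, 5)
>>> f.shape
(5, 11, 7, 2)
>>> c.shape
(11, 2, 11)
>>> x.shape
(11, 2, 11)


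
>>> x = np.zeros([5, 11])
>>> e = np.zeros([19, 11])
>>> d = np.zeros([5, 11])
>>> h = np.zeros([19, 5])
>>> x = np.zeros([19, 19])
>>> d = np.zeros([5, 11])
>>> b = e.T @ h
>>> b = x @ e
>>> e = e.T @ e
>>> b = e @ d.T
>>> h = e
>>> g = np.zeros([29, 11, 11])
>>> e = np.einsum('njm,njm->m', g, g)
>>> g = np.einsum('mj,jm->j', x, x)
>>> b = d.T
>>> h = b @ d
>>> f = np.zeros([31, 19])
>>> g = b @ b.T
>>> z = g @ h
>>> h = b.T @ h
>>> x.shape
(19, 19)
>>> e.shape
(11,)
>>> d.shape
(5, 11)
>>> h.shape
(5, 11)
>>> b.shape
(11, 5)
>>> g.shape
(11, 11)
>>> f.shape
(31, 19)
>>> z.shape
(11, 11)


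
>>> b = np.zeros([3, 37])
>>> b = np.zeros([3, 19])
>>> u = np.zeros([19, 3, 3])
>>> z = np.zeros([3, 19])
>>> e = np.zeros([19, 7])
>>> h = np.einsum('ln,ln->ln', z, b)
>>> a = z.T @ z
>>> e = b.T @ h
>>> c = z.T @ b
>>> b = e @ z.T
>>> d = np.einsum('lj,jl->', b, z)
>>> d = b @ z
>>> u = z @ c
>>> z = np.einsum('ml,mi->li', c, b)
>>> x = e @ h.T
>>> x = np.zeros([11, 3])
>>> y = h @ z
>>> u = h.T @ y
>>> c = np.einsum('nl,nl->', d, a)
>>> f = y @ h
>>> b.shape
(19, 3)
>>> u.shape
(19, 3)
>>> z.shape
(19, 3)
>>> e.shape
(19, 19)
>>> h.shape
(3, 19)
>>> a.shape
(19, 19)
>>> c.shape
()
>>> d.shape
(19, 19)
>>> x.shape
(11, 3)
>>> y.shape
(3, 3)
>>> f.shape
(3, 19)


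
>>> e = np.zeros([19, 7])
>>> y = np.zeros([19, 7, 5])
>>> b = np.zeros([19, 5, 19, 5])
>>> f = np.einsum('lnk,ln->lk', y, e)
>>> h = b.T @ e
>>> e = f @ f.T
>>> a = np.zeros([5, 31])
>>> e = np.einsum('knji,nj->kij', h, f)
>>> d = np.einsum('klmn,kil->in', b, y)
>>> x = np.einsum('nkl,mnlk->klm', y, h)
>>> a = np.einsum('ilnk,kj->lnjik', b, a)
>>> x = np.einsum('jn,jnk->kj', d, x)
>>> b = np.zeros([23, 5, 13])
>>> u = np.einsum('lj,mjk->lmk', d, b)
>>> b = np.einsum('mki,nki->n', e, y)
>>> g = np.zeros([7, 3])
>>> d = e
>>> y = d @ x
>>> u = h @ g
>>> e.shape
(5, 7, 5)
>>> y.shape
(5, 7, 7)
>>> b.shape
(19,)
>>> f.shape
(19, 5)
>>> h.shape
(5, 19, 5, 7)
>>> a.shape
(5, 19, 31, 19, 5)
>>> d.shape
(5, 7, 5)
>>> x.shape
(5, 7)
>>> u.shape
(5, 19, 5, 3)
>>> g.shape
(7, 3)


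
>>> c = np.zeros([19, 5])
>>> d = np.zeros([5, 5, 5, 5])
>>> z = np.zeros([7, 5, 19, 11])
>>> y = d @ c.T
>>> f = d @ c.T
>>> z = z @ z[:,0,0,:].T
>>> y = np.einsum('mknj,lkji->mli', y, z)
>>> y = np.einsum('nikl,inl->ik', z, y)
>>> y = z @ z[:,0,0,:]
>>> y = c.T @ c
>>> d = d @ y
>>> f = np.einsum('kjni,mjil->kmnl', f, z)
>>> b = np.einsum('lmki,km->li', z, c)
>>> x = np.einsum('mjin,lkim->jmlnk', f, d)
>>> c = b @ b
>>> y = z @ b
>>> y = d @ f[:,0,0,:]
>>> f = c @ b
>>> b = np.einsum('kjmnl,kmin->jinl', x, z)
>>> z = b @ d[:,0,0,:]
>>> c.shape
(7, 7)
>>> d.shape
(5, 5, 5, 5)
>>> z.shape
(5, 19, 7, 5)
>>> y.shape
(5, 5, 5, 7)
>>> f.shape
(7, 7)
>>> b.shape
(5, 19, 7, 5)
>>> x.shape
(7, 5, 5, 7, 5)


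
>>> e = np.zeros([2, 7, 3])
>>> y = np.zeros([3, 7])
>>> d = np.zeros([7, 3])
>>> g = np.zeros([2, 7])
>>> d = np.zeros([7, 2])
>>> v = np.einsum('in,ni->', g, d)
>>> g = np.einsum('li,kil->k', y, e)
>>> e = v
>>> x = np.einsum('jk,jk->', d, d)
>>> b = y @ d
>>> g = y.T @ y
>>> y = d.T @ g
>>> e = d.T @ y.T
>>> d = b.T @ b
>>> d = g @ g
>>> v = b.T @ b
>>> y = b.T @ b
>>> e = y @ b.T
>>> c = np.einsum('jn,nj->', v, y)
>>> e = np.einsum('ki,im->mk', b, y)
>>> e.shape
(2, 3)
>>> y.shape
(2, 2)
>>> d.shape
(7, 7)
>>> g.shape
(7, 7)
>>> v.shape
(2, 2)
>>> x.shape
()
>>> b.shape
(3, 2)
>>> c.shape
()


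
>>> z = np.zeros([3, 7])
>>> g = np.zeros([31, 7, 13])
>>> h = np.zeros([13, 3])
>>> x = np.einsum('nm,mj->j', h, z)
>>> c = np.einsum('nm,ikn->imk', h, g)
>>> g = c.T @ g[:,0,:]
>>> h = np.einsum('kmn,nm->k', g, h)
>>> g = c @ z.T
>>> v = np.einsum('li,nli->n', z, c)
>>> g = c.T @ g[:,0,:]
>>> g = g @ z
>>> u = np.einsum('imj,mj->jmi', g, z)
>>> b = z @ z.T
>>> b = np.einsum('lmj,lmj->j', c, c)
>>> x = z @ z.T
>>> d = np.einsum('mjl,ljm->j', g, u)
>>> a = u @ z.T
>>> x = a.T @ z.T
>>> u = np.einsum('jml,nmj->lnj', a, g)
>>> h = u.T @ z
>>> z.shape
(3, 7)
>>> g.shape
(7, 3, 7)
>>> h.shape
(7, 7, 7)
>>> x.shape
(3, 3, 3)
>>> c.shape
(31, 3, 7)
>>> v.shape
(31,)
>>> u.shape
(3, 7, 7)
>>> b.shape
(7,)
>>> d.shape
(3,)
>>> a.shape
(7, 3, 3)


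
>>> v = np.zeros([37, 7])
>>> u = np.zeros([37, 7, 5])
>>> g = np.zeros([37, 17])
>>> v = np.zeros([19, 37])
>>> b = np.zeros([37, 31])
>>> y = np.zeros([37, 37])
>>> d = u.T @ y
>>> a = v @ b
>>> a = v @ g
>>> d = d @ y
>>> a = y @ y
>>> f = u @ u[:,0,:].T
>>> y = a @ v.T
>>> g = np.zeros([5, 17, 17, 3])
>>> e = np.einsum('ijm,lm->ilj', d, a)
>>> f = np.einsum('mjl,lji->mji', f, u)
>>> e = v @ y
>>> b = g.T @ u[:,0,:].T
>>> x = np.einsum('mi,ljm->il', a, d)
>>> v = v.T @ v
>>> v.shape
(37, 37)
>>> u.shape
(37, 7, 5)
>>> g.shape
(5, 17, 17, 3)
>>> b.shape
(3, 17, 17, 37)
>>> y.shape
(37, 19)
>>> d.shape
(5, 7, 37)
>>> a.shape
(37, 37)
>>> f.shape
(37, 7, 5)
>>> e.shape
(19, 19)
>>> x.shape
(37, 5)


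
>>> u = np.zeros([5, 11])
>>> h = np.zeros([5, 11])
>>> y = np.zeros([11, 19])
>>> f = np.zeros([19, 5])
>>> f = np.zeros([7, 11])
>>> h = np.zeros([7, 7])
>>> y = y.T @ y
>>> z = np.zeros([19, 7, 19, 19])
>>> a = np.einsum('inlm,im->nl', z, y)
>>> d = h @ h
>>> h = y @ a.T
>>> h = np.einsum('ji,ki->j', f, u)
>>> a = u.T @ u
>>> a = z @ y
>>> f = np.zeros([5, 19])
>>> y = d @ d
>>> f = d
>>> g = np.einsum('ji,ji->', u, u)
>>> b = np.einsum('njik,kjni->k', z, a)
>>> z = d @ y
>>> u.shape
(5, 11)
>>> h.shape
(7,)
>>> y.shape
(7, 7)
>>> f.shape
(7, 7)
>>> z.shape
(7, 7)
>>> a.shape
(19, 7, 19, 19)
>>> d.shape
(7, 7)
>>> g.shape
()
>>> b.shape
(19,)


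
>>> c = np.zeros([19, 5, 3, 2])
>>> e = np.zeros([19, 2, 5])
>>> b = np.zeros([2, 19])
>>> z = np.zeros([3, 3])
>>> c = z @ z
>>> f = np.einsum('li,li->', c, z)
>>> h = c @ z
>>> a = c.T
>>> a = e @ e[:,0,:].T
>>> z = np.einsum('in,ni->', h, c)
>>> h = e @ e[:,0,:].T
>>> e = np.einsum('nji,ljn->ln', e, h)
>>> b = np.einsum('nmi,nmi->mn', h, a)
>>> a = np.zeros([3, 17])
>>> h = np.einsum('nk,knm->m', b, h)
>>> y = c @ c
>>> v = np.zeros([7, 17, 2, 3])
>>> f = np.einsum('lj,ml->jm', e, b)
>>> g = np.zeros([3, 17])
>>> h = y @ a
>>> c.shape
(3, 3)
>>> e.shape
(19, 19)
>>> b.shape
(2, 19)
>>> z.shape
()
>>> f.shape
(19, 2)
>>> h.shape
(3, 17)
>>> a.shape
(3, 17)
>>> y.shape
(3, 3)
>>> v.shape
(7, 17, 2, 3)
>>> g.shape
(3, 17)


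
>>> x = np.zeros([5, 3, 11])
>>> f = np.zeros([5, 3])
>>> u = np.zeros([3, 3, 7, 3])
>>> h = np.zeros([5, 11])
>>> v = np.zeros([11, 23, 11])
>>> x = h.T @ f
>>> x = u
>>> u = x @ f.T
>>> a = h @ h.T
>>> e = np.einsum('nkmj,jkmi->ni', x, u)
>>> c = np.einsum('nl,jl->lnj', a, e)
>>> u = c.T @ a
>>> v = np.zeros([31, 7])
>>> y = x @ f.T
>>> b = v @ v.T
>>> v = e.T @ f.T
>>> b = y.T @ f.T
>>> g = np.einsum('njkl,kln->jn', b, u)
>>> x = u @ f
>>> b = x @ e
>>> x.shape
(3, 5, 3)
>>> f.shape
(5, 3)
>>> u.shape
(3, 5, 5)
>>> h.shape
(5, 11)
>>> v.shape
(5, 5)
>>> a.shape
(5, 5)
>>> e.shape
(3, 5)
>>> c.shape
(5, 5, 3)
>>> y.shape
(3, 3, 7, 5)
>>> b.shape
(3, 5, 5)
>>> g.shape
(7, 5)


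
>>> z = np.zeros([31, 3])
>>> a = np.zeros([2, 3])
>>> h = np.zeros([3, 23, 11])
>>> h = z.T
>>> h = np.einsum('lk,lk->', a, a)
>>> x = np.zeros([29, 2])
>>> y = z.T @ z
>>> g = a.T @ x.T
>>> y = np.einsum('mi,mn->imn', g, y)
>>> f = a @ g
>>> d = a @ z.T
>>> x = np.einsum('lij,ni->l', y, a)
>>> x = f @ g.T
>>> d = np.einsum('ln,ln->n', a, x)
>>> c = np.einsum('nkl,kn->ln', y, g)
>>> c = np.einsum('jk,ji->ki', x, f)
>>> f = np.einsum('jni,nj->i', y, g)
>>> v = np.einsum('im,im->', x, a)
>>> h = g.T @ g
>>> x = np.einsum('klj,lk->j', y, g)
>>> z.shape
(31, 3)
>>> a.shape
(2, 3)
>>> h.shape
(29, 29)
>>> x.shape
(3,)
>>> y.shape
(29, 3, 3)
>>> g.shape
(3, 29)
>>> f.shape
(3,)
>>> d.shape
(3,)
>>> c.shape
(3, 29)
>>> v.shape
()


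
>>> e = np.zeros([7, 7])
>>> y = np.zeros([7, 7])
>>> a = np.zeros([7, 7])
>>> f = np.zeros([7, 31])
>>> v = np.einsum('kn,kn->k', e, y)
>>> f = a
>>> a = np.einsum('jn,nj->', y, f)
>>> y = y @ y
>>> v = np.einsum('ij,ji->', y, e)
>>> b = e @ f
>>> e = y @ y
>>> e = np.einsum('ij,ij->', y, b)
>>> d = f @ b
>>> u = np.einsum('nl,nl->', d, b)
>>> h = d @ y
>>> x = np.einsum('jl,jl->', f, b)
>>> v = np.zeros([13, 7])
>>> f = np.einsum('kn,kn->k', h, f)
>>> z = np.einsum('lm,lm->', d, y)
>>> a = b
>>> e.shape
()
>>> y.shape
(7, 7)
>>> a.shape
(7, 7)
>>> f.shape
(7,)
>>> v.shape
(13, 7)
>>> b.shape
(7, 7)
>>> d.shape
(7, 7)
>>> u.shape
()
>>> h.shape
(7, 7)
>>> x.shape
()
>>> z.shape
()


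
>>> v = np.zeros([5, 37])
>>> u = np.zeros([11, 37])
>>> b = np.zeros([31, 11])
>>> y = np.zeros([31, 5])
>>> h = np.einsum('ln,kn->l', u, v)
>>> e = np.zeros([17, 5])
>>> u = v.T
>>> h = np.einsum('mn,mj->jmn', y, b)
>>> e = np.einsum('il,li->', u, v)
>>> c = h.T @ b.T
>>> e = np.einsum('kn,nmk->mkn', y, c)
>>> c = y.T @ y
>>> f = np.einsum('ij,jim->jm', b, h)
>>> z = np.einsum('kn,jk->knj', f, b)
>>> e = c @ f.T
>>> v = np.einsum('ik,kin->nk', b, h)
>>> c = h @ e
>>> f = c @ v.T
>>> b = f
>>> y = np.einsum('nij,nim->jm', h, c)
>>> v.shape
(5, 11)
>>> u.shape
(37, 5)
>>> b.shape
(11, 31, 5)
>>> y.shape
(5, 11)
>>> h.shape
(11, 31, 5)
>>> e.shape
(5, 11)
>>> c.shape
(11, 31, 11)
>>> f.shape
(11, 31, 5)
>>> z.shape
(11, 5, 31)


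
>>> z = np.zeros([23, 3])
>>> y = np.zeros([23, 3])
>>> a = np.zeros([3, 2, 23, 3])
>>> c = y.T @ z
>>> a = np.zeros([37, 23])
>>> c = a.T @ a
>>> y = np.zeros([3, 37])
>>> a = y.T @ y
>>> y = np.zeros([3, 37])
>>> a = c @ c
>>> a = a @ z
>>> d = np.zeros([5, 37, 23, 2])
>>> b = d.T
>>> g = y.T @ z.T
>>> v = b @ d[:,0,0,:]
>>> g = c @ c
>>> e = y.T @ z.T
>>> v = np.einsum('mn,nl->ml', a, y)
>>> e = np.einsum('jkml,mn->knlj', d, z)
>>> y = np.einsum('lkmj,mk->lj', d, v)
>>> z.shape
(23, 3)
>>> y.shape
(5, 2)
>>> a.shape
(23, 3)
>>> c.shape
(23, 23)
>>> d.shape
(5, 37, 23, 2)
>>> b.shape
(2, 23, 37, 5)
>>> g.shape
(23, 23)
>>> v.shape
(23, 37)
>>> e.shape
(37, 3, 2, 5)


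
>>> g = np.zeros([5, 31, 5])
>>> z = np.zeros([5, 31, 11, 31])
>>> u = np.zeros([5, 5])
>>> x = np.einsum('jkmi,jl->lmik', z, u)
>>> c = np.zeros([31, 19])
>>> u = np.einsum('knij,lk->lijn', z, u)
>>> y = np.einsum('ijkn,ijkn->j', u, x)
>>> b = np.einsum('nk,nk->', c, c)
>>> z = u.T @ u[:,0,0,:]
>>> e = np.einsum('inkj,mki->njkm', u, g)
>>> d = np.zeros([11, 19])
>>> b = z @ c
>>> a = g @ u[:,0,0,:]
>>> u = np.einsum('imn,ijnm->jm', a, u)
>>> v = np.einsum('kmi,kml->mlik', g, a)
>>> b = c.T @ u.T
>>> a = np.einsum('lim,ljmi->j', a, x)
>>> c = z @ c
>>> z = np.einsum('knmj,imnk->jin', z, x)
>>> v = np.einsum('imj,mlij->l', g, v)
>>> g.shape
(5, 31, 5)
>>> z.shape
(31, 5, 31)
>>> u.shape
(11, 31)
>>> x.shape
(5, 11, 31, 31)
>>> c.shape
(31, 31, 11, 19)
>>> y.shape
(11,)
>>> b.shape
(19, 11)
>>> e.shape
(11, 31, 31, 5)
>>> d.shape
(11, 19)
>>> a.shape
(11,)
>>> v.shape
(31,)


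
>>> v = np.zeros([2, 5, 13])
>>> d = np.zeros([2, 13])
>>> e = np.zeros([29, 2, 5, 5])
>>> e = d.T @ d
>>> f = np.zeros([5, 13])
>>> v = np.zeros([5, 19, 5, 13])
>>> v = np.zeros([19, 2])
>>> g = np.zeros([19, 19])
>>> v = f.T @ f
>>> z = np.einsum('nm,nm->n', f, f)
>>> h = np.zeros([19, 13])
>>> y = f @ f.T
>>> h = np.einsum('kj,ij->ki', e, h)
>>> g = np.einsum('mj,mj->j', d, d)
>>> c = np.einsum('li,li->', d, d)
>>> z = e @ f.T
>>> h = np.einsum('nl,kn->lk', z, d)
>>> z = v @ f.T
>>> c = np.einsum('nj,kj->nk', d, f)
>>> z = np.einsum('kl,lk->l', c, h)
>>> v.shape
(13, 13)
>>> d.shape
(2, 13)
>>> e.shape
(13, 13)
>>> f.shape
(5, 13)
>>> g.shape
(13,)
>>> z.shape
(5,)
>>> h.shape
(5, 2)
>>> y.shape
(5, 5)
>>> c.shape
(2, 5)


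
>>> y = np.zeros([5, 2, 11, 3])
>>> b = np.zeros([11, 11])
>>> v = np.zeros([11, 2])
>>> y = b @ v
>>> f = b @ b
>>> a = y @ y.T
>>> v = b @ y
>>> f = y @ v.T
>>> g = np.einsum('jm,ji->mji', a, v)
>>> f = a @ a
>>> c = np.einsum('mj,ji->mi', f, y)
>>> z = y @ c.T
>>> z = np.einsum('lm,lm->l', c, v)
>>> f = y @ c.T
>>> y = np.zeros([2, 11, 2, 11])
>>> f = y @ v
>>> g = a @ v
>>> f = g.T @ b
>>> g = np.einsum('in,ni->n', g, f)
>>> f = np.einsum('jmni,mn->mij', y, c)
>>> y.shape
(2, 11, 2, 11)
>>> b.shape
(11, 11)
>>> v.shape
(11, 2)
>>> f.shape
(11, 11, 2)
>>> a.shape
(11, 11)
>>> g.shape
(2,)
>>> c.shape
(11, 2)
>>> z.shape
(11,)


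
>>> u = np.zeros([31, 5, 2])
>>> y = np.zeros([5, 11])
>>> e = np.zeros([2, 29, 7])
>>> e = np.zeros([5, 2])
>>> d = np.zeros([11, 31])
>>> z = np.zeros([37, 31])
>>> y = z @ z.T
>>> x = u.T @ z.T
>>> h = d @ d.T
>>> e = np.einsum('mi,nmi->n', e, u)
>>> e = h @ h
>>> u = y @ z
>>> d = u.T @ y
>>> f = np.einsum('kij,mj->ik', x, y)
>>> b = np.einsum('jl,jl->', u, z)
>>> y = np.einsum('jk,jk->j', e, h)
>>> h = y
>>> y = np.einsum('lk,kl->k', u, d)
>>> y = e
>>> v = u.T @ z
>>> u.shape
(37, 31)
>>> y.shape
(11, 11)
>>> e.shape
(11, 11)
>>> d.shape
(31, 37)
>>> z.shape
(37, 31)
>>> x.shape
(2, 5, 37)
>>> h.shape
(11,)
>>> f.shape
(5, 2)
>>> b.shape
()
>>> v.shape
(31, 31)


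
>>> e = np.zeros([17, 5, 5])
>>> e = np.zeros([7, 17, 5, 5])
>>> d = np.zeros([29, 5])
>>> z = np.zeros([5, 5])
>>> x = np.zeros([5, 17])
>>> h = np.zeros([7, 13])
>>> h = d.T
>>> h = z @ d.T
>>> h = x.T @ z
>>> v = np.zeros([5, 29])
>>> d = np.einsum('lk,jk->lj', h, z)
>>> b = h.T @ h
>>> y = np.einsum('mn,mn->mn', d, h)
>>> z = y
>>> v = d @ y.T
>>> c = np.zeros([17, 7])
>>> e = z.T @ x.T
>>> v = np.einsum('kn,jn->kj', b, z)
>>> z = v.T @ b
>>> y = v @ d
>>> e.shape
(5, 5)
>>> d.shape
(17, 5)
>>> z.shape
(17, 5)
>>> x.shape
(5, 17)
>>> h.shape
(17, 5)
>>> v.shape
(5, 17)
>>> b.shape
(5, 5)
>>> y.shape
(5, 5)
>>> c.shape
(17, 7)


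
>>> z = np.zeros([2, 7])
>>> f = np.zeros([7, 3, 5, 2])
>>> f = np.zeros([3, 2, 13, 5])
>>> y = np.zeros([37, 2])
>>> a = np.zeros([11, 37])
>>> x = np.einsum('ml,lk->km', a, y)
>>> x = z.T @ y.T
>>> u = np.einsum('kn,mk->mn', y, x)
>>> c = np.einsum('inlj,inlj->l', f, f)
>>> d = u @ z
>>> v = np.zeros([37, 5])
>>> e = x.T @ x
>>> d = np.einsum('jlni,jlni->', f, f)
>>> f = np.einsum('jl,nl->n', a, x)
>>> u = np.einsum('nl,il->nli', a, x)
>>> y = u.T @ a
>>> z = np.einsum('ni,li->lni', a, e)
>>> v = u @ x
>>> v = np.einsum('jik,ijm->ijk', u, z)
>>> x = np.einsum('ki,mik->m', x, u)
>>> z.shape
(37, 11, 37)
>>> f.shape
(7,)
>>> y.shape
(7, 37, 37)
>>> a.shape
(11, 37)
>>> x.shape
(11,)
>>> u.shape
(11, 37, 7)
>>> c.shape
(13,)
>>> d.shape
()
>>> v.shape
(37, 11, 7)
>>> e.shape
(37, 37)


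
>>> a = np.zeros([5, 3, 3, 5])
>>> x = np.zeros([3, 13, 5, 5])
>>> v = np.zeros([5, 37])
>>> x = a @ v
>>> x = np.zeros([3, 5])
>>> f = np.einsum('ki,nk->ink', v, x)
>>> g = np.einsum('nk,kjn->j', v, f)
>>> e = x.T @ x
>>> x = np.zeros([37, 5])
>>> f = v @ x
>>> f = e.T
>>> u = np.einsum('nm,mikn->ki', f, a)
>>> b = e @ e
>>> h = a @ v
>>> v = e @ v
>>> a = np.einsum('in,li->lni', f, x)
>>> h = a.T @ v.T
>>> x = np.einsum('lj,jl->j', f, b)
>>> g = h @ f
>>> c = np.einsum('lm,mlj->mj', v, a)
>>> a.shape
(37, 5, 5)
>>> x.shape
(5,)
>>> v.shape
(5, 37)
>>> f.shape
(5, 5)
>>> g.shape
(5, 5, 5)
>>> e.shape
(5, 5)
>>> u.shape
(3, 3)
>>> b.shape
(5, 5)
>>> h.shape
(5, 5, 5)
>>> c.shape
(37, 5)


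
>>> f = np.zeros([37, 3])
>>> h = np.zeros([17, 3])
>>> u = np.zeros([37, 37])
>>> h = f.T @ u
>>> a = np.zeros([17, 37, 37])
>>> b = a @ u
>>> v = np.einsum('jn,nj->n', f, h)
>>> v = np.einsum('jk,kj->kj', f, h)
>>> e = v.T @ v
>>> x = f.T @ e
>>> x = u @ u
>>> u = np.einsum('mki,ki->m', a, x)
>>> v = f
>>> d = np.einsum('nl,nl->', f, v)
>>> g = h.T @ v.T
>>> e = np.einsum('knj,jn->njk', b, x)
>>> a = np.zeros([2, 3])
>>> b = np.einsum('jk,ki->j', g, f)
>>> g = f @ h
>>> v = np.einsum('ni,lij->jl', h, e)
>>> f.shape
(37, 3)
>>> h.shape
(3, 37)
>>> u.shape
(17,)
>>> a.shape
(2, 3)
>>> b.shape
(37,)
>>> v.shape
(17, 37)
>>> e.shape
(37, 37, 17)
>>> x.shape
(37, 37)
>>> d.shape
()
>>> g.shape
(37, 37)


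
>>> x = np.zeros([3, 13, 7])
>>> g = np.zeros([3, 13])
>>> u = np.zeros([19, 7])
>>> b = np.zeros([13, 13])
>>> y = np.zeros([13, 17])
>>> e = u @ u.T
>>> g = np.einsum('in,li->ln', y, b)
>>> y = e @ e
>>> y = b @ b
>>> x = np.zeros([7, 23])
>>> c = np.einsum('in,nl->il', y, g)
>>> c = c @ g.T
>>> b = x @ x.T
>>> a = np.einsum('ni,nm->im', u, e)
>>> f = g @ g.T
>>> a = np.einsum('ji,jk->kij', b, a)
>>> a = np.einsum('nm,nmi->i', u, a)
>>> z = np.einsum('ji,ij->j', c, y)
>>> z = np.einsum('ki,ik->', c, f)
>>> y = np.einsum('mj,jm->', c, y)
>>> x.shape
(7, 23)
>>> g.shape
(13, 17)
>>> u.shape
(19, 7)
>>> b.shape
(7, 7)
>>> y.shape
()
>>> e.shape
(19, 19)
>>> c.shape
(13, 13)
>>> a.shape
(7,)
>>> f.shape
(13, 13)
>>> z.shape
()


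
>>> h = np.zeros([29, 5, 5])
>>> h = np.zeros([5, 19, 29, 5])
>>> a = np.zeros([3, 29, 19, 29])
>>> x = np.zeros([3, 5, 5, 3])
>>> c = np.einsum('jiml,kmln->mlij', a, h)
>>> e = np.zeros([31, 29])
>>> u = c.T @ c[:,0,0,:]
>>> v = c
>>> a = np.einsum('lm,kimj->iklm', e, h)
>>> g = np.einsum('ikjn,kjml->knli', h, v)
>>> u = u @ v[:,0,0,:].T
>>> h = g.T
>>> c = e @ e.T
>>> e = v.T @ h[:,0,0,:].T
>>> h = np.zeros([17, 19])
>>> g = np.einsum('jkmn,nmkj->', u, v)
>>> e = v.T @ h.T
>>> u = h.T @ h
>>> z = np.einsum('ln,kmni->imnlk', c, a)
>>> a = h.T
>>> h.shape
(17, 19)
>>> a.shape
(19, 17)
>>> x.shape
(3, 5, 5, 3)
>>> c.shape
(31, 31)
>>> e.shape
(3, 29, 29, 17)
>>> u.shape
(19, 19)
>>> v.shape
(19, 29, 29, 3)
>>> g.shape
()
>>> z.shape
(29, 5, 31, 31, 19)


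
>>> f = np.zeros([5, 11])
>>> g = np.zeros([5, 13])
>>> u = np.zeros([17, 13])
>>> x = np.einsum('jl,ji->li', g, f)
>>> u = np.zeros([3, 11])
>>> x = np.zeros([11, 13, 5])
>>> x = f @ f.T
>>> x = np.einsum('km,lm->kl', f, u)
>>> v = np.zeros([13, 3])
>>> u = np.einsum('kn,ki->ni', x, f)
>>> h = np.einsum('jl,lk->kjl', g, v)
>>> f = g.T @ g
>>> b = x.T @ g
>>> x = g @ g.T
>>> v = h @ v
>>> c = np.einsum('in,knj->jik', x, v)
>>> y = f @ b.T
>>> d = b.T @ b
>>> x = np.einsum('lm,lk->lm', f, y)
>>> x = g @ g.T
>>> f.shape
(13, 13)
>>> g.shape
(5, 13)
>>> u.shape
(3, 11)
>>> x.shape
(5, 5)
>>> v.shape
(3, 5, 3)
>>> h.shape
(3, 5, 13)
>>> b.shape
(3, 13)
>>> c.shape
(3, 5, 3)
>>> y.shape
(13, 3)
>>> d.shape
(13, 13)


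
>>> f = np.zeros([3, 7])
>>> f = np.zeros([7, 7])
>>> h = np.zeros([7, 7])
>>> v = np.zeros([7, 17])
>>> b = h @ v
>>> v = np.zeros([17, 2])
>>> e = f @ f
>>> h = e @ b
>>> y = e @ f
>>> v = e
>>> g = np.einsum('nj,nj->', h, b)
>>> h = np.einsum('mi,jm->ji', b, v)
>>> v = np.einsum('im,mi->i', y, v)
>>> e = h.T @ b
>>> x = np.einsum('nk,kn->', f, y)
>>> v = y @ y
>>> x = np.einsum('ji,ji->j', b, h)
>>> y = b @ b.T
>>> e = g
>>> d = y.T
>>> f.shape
(7, 7)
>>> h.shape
(7, 17)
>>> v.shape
(7, 7)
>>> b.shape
(7, 17)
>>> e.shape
()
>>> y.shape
(7, 7)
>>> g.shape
()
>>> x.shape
(7,)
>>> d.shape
(7, 7)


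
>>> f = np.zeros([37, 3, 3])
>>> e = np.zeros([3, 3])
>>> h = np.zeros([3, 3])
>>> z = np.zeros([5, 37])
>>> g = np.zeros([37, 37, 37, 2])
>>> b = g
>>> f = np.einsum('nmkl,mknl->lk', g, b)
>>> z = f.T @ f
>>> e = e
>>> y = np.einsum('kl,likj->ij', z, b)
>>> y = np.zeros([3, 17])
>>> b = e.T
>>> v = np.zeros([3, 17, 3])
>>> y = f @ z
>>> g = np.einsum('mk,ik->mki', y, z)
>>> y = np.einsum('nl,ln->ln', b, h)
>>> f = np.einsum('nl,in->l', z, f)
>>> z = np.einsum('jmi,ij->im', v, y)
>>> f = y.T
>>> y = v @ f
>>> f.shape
(3, 3)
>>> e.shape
(3, 3)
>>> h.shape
(3, 3)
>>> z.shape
(3, 17)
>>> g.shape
(2, 37, 37)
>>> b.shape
(3, 3)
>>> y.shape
(3, 17, 3)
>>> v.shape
(3, 17, 3)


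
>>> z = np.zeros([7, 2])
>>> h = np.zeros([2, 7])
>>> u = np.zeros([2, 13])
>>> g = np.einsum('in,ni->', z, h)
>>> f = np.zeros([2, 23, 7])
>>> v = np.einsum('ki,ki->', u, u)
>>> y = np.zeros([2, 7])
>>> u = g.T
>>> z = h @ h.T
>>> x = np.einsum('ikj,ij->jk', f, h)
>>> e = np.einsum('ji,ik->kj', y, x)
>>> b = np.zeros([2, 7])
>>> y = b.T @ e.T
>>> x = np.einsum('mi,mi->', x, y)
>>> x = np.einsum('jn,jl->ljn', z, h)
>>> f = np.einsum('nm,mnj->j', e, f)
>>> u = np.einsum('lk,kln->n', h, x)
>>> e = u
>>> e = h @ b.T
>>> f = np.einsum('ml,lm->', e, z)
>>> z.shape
(2, 2)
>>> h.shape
(2, 7)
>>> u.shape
(2,)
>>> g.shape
()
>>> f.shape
()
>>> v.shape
()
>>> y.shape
(7, 23)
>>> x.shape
(7, 2, 2)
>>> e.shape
(2, 2)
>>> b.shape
(2, 7)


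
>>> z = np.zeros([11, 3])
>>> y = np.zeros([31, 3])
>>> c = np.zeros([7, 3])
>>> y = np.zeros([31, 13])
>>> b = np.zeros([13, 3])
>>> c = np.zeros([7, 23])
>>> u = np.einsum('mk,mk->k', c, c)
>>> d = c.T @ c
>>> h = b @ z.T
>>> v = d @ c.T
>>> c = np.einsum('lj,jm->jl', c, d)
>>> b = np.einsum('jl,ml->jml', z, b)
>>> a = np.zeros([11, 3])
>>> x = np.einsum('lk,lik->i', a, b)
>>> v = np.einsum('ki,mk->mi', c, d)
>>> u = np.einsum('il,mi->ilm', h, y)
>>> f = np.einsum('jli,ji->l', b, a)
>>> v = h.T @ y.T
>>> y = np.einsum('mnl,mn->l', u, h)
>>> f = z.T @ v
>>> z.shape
(11, 3)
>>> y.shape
(31,)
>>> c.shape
(23, 7)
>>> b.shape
(11, 13, 3)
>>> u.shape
(13, 11, 31)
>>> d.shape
(23, 23)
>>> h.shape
(13, 11)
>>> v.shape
(11, 31)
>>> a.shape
(11, 3)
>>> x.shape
(13,)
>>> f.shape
(3, 31)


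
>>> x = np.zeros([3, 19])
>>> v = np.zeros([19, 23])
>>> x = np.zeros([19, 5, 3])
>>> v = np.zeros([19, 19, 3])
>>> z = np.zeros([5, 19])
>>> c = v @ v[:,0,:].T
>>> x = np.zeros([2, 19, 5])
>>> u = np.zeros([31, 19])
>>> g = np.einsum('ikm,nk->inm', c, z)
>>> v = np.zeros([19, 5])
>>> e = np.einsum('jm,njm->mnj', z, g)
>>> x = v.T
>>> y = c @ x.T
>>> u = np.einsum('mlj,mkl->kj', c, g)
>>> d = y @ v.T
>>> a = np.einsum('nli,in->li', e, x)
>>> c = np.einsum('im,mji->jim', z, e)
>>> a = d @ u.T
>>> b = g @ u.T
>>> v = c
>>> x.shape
(5, 19)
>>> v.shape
(19, 5, 19)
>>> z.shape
(5, 19)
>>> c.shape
(19, 5, 19)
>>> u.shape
(5, 19)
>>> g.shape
(19, 5, 19)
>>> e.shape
(19, 19, 5)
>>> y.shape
(19, 19, 5)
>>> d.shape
(19, 19, 19)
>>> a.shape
(19, 19, 5)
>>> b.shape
(19, 5, 5)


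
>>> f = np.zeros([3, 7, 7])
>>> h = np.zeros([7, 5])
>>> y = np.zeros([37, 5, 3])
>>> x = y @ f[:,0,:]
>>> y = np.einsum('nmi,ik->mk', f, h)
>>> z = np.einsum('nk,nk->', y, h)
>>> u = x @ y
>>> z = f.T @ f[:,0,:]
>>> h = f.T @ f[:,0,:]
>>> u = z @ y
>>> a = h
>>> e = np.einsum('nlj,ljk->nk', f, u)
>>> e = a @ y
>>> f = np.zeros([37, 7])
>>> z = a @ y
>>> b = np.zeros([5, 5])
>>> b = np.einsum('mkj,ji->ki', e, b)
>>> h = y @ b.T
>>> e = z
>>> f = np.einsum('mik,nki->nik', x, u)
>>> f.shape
(7, 5, 7)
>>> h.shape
(7, 7)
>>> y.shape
(7, 5)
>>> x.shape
(37, 5, 7)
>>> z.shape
(7, 7, 5)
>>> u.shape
(7, 7, 5)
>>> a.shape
(7, 7, 7)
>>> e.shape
(7, 7, 5)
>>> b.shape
(7, 5)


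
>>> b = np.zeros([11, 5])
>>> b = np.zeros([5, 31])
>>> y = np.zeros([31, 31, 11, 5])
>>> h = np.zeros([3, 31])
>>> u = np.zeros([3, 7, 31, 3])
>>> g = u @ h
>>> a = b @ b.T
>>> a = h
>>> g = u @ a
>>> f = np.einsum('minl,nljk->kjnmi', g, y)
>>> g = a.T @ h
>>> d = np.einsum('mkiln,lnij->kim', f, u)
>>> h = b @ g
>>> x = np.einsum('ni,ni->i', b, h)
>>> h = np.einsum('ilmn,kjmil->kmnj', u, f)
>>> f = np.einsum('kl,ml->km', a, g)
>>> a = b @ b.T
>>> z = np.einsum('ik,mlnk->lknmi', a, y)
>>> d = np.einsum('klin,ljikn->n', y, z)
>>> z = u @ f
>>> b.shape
(5, 31)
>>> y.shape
(31, 31, 11, 5)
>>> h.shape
(5, 31, 3, 11)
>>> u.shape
(3, 7, 31, 3)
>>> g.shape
(31, 31)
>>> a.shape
(5, 5)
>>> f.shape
(3, 31)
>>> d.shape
(5,)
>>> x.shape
(31,)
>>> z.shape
(3, 7, 31, 31)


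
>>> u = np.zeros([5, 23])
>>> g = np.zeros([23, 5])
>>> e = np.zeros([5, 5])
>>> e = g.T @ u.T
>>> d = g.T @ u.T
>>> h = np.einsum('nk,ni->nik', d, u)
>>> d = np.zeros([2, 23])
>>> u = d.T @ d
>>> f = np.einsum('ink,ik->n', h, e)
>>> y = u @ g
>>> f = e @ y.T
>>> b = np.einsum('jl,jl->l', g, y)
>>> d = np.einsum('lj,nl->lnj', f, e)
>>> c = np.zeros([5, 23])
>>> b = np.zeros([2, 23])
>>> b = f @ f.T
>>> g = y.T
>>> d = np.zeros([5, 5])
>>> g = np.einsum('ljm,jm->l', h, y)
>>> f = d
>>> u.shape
(23, 23)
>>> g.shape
(5,)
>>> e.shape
(5, 5)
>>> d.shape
(5, 5)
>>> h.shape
(5, 23, 5)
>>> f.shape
(5, 5)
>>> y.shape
(23, 5)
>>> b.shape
(5, 5)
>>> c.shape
(5, 23)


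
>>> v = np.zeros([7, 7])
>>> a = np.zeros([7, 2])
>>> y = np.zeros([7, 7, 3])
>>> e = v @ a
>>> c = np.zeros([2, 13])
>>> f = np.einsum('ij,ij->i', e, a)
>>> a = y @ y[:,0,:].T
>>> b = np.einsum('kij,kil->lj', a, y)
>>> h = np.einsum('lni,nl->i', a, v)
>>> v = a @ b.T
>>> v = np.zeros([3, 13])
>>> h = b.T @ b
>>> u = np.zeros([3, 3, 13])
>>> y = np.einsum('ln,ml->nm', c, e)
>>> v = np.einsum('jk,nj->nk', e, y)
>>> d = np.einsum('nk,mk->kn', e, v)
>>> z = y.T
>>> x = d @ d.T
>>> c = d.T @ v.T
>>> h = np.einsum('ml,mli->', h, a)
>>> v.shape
(13, 2)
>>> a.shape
(7, 7, 7)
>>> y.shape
(13, 7)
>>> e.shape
(7, 2)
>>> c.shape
(7, 13)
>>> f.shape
(7,)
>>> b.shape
(3, 7)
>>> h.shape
()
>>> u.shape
(3, 3, 13)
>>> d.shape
(2, 7)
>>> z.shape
(7, 13)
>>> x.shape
(2, 2)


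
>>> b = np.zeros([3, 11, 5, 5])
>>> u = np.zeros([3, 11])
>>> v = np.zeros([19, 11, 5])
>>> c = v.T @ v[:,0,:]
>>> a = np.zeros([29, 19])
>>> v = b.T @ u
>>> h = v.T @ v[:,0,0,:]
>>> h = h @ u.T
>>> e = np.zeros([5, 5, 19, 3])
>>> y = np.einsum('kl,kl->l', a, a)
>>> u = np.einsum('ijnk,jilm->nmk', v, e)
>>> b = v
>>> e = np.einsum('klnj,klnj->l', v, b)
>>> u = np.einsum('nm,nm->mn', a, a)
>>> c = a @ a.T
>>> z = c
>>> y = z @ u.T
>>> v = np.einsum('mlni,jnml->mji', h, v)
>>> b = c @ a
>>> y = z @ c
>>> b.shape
(29, 19)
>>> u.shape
(19, 29)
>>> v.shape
(11, 5, 3)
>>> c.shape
(29, 29)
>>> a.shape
(29, 19)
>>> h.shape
(11, 11, 5, 3)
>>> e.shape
(5,)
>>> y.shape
(29, 29)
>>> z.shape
(29, 29)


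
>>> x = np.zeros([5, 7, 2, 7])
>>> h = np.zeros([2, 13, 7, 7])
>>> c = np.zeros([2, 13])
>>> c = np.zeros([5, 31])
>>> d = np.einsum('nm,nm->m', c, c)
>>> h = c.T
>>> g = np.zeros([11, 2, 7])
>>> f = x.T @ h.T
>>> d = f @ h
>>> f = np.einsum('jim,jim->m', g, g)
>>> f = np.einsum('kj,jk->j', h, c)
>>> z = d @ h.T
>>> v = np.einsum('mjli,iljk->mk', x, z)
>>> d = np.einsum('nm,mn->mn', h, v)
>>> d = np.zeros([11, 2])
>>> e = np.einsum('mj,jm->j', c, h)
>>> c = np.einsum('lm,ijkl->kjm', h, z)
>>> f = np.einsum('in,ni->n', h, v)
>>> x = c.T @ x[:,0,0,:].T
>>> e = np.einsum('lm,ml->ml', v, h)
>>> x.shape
(5, 2, 5)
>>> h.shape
(31, 5)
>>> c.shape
(7, 2, 5)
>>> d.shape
(11, 2)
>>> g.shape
(11, 2, 7)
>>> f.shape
(5,)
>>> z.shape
(7, 2, 7, 31)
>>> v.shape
(5, 31)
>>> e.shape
(31, 5)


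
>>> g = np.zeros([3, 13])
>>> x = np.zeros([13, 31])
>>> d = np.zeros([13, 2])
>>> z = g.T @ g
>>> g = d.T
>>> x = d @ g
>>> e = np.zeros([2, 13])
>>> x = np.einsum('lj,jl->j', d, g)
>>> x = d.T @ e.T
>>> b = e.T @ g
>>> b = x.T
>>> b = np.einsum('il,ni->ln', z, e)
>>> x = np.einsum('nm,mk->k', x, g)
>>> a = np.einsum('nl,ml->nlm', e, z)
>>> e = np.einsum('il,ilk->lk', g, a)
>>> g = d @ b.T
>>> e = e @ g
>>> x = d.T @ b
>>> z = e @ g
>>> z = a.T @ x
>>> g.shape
(13, 13)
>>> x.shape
(2, 2)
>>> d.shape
(13, 2)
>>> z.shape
(13, 13, 2)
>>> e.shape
(13, 13)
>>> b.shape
(13, 2)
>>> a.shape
(2, 13, 13)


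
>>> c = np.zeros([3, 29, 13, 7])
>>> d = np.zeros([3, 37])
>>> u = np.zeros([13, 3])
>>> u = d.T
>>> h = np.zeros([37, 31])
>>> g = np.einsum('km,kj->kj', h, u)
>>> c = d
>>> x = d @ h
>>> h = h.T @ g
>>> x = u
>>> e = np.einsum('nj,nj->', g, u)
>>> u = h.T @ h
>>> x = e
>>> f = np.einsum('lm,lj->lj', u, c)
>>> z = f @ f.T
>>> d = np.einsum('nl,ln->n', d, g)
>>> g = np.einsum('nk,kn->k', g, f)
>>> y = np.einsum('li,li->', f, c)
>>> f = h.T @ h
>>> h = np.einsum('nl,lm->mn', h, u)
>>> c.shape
(3, 37)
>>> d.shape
(3,)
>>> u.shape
(3, 3)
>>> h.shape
(3, 31)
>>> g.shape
(3,)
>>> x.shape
()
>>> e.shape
()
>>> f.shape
(3, 3)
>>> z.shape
(3, 3)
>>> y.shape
()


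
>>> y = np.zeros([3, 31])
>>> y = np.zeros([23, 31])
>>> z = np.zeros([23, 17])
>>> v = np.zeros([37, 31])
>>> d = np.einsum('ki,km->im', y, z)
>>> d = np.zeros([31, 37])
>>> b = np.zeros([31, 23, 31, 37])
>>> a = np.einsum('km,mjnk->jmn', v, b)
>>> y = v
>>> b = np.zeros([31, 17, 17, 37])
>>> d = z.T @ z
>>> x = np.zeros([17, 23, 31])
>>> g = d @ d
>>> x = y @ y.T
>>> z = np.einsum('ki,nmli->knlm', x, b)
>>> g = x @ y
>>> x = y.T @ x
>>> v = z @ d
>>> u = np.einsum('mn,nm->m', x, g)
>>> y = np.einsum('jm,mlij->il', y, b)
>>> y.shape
(17, 17)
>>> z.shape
(37, 31, 17, 17)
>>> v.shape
(37, 31, 17, 17)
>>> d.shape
(17, 17)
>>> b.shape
(31, 17, 17, 37)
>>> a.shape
(23, 31, 31)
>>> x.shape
(31, 37)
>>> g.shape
(37, 31)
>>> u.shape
(31,)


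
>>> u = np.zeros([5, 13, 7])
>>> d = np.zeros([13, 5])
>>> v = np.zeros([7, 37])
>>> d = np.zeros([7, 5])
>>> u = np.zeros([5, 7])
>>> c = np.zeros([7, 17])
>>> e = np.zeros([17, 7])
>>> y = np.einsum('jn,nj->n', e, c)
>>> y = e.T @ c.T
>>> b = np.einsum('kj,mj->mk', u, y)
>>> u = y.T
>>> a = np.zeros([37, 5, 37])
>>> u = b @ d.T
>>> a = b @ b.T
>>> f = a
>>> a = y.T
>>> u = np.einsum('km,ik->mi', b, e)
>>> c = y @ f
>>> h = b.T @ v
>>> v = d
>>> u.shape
(5, 17)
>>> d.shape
(7, 5)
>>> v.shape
(7, 5)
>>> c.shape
(7, 7)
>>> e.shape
(17, 7)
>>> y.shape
(7, 7)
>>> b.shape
(7, 5)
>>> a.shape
(7, 7)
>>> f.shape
(7, 7)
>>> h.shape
(5, 37)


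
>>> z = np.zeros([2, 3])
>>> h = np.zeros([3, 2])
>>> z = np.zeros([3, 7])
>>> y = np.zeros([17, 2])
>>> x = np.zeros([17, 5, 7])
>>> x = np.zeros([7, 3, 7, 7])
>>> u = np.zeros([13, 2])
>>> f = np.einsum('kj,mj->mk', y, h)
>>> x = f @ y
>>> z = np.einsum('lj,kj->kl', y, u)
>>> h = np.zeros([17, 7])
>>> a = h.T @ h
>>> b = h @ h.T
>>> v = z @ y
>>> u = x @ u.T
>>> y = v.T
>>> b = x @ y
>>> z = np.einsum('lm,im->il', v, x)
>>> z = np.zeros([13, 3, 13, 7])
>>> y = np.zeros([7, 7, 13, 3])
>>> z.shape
(13, 3, 13, 7)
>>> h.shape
(17, 7)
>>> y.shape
(7, 7, 13, 3)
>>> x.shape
(3, 2)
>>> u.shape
(3, 13)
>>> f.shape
(3, 17)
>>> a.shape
(7, 7)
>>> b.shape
(3, 13)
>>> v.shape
(13, 2)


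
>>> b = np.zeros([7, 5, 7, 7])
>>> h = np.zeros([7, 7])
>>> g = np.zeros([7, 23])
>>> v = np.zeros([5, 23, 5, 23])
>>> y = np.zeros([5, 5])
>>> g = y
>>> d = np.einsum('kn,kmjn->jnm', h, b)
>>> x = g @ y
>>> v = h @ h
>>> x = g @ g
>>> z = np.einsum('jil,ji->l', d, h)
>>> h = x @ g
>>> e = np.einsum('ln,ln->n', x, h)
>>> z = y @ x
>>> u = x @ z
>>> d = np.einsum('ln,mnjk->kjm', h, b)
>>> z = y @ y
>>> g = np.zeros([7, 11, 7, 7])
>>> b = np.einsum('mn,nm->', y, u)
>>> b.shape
()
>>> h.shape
(5, 5)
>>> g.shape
(7, 11, 7, 7)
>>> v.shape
(7, 7)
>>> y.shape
(5, 5)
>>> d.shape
(7, 7, 7)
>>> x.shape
(5, 5)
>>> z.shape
(5, 5)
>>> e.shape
(5,)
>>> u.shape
(5, 5)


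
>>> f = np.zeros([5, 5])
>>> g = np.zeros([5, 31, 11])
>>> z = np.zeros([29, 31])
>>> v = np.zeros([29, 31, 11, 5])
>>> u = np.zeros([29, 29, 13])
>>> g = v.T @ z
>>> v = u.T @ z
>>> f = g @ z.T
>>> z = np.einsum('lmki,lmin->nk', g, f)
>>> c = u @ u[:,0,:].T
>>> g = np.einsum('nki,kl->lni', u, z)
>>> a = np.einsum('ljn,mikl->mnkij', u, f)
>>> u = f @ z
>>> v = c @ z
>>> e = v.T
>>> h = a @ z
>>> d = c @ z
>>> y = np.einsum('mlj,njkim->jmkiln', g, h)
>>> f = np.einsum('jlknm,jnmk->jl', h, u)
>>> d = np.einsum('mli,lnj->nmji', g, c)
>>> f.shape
(5, 13)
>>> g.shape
(31, 29, 13)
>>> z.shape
(29, 31)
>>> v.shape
(29, 29, 31)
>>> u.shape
(5, 11, 31, 31)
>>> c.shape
(29, 29, 29)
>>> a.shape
(5, 13, 31, 11, 29)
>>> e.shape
(31, 29, 29)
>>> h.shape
(5, 13, 31, 11, 31)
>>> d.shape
(29, 31, 29, 13)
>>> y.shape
(13, 31, 31, 11, 29, 5)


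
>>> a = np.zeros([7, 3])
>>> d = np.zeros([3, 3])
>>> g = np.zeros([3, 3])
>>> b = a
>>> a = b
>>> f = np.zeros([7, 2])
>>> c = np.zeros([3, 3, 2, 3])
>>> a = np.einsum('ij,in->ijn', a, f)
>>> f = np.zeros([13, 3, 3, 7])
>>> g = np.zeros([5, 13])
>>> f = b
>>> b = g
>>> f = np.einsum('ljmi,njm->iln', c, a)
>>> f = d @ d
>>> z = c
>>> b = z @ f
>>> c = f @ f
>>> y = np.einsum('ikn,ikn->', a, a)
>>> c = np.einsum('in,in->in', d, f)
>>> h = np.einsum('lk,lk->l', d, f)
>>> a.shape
(7, 3, 2)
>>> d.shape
(3, 3)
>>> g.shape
(5, 13)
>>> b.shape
(3, 3, 2, 3)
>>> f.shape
(3, 3)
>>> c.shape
(3, 3)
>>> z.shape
(3, 3, 2, 3)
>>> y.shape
()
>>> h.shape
(3,)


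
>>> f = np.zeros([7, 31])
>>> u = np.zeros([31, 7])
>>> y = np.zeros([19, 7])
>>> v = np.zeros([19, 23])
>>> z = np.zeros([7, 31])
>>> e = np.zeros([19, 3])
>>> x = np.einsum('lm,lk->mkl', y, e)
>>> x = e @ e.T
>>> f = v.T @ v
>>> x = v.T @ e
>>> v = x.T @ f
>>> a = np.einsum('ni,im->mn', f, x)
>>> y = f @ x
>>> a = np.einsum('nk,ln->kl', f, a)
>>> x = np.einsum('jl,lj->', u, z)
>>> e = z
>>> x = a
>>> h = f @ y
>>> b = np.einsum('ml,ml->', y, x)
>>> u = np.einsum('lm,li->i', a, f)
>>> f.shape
(23, 23)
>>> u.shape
(23,)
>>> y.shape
(23, 3)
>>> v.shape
(3, 23)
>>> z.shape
(7, 31)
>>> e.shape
(7, 31)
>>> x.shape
(23, 3)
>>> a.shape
(23, 3)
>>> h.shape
(23, 3)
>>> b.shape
()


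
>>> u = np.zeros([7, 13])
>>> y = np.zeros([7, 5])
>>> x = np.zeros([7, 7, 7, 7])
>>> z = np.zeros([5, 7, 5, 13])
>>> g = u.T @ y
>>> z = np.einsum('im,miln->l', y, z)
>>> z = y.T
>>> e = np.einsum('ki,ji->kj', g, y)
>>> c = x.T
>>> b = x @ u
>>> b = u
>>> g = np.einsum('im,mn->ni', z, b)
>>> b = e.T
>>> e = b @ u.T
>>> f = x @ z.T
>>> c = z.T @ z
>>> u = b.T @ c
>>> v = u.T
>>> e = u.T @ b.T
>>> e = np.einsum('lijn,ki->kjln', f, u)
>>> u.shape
(13, 7)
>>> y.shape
(7, 5)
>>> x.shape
(7, 7, 7, 7)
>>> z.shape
(5, 7)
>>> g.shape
(13, 5)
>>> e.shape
(13, 7, 7, 5)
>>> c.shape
(7, 7)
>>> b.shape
(7, 13)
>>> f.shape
(7, 7, 7, 5)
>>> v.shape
(7, 13)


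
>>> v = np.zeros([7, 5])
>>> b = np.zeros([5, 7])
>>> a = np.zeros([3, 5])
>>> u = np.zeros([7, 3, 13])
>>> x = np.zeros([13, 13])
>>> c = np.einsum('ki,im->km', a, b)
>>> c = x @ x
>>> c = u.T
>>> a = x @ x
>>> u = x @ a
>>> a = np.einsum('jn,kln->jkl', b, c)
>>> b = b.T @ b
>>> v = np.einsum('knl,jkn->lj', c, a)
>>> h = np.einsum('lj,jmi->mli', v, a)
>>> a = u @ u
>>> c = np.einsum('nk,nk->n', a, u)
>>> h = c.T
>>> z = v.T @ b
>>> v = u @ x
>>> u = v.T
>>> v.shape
(13, 13)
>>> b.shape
(7, 7)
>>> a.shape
(13, 13)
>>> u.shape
(13, 13)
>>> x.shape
(13, 13)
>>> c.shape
(13,)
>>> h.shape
(13,)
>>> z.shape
(5, 7)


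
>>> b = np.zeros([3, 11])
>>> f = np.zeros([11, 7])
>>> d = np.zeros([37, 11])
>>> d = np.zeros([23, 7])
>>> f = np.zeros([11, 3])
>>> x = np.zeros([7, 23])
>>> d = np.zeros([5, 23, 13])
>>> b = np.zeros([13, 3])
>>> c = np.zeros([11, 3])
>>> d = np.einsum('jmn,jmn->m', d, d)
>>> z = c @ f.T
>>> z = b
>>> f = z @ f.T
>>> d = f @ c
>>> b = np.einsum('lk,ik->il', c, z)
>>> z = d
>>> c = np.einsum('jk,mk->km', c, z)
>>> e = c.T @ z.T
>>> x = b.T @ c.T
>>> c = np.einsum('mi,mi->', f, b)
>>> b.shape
(13, 11)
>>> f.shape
(13, 11)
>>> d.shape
(13, 3)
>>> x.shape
(11, 3)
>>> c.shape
()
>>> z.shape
(13, 3)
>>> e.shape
(13, 13)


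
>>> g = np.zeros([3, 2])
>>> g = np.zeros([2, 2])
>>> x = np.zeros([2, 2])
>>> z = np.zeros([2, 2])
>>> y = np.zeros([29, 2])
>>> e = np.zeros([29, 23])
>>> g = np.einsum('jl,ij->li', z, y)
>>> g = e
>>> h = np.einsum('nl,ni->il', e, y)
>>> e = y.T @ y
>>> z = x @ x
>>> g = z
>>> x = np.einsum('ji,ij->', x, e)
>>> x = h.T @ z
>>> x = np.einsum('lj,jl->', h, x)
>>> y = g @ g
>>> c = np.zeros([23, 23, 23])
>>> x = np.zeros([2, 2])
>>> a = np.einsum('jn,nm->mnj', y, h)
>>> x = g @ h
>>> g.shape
(2, 2)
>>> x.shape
(2, 23)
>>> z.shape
(2, 2)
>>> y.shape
(2, 2)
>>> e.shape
(2, 2)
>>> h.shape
(2, 23)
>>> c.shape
(23, 23, 23)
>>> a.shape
(23, 2, 2)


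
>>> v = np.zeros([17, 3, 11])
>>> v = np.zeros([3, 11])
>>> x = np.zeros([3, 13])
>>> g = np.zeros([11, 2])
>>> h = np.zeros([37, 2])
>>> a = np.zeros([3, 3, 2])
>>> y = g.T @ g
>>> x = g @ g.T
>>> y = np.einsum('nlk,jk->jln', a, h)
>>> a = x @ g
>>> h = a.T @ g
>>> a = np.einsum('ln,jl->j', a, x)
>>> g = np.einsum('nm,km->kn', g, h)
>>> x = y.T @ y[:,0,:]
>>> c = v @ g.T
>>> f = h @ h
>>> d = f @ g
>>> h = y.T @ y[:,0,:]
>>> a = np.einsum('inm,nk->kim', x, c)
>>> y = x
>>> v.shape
(3, 11)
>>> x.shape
(3, 3, 3)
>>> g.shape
(2, 11)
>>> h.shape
(3, 3, 3)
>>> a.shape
(2, 3, 3)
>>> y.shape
(3, 3, 3)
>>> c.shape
(3, 2)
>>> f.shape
(2, 2)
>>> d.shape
(2, 11)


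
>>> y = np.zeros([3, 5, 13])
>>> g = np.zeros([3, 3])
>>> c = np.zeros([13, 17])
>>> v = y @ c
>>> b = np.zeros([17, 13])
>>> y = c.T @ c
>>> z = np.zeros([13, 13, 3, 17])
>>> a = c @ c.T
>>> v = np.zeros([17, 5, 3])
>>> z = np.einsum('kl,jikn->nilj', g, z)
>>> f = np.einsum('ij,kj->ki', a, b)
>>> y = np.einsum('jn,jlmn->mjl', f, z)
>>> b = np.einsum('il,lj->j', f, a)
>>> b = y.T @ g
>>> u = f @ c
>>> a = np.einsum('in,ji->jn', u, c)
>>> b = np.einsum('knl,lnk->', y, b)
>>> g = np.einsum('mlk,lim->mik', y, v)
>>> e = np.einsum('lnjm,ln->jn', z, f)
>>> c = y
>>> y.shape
(3, 17, 13)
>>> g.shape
(3, 5, 13)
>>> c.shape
(3, 17, 13)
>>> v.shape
(17, 5, 3)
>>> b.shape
()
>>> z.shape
(17, 13, 3, 13)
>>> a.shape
(13, 17)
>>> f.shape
(17, 13)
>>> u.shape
(17, 17)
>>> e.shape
(3, 13)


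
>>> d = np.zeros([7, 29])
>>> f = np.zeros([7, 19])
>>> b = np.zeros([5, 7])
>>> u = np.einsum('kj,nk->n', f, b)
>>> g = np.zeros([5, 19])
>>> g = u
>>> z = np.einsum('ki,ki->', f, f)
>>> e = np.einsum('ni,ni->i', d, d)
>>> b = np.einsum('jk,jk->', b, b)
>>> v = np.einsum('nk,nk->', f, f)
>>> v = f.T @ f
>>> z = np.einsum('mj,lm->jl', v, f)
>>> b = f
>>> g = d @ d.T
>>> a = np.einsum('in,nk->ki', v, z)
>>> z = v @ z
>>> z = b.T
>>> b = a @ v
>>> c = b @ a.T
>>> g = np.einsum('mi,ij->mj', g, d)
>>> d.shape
(7, 29)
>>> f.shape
(7, 19)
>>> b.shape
(7, 19)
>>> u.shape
(5,)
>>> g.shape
(7, 29)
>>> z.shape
(19, 7)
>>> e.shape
(29,)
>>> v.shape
(19, 19)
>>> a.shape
(7, 19)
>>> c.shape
(7, 7)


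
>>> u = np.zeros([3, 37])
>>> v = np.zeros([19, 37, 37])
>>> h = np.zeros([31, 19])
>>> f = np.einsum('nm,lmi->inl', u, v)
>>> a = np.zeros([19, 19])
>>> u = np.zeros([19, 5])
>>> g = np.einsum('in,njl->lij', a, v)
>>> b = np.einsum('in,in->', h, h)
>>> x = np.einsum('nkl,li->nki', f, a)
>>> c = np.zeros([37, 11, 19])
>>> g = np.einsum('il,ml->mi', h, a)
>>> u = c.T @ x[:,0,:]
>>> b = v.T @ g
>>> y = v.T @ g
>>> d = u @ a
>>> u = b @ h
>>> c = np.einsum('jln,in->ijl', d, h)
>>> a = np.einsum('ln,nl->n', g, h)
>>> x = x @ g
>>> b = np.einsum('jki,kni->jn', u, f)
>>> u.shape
(37, 37, 19)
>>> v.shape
(19, 37, 37)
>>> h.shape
(31, 19)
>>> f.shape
(37, 3, 19)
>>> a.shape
(31,)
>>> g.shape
(19, 31)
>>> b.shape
(37, 3)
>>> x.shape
(37, 3, 31)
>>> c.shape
(31, 19, 11)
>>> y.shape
(37, 37, 31)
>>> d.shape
(19, 11, 19)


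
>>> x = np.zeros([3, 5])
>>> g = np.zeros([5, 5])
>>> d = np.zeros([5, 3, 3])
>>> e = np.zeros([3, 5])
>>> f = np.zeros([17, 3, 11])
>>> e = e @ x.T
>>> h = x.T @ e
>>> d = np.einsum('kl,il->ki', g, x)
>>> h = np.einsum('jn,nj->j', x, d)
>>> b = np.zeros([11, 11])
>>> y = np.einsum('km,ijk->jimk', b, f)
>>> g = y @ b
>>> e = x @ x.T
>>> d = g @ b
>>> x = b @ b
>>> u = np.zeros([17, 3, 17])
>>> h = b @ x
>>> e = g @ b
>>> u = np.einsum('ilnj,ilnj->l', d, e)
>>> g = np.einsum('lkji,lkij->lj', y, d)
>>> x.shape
(11, 11)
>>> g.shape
(3, 11)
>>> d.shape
(3, 17, 11, 11)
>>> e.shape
(3, 17, 11, 11)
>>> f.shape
(17, 3, 11)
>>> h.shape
(11, 11)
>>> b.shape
(11, 11)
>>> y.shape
(3, 17, 11, 11)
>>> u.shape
(17,)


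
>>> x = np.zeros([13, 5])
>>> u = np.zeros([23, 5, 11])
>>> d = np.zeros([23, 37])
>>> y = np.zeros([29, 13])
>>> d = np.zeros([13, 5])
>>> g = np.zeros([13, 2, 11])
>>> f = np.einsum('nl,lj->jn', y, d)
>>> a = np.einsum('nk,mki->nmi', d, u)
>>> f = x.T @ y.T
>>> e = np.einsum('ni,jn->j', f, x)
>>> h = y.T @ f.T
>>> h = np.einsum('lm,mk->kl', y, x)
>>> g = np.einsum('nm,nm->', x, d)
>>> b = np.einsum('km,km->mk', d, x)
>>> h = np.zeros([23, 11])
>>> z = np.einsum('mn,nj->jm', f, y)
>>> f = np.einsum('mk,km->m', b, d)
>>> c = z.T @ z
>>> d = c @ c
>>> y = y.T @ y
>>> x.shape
(13, 5)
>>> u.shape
(23, 5, 11)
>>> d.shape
(5, 5)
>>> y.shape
(13, 13)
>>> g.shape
()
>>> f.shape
(5,)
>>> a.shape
(13, 23, 11)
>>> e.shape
(13,)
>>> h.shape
(23, 11)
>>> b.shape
(5, 13)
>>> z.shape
(13, 5)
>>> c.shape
(5, 5)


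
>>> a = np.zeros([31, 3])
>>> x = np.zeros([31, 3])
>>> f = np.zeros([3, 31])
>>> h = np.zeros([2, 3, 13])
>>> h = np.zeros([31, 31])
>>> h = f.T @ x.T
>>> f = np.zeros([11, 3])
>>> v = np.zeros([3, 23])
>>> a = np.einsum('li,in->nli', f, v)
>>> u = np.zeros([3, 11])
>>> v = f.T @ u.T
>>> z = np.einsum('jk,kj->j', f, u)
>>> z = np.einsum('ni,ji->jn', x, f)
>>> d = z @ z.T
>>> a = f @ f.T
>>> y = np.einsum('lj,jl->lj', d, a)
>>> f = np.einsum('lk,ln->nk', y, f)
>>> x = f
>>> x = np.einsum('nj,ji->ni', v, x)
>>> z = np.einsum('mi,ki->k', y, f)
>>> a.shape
(11, 11)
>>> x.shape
(3, 11)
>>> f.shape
(3, 11)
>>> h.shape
(31, 31)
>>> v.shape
(3, 3)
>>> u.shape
(3, 11)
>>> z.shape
(3,)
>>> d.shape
(11, 11)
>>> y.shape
(11, 11)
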